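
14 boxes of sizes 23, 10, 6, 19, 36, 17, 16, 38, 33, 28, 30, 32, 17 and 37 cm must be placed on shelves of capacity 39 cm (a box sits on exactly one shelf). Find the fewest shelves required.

Total = 38 + 37 + 36 + 33 + 32 + 30 + 28 + 23 + 19 + 17 + 17 + 16 + 10 + 6 = 342 cm.
Lower bound: ⌈342/39⌉ = 9 shelves.
A packing using 10 shelves:
  shelf 1: 38 = 38
  shelf 2: 37 = 37
  shelf 3: 36 = 36
  shelf 4: 33 + 6 = 39
  shelf 5: 32 = 32
  shelf 6: 30 = 30
  shelf 7: 28 + 10 = 38
  shelf 8: 23 + 16 = 39
  shelf 9: 19 + 17 = 36
  shelf 10: 17 = 17
No arrangement into 9 shelves stays within capacity, so 10 is optimal.

10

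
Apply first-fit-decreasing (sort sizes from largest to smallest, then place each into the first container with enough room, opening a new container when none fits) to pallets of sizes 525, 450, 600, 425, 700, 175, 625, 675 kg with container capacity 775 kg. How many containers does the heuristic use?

Sorted descending: 700, 675, 625, 600, 525, 450, 425, 175.
  700 → container 1 (new)  [load 700/775]
  675 → container 2 (new)  [load 675/775]
  625 → container 3 (new)  [load 625/775]
  600 → container 4 (new)  [load 600/775]
  525 → container 5 (new)  [load 525/775]
  450 → container 6 (new)  [load 450/775]
  425 → container 7 (new)  [load 425/775]
  175 → container 4  [load 775/775]
7 containers opened.

7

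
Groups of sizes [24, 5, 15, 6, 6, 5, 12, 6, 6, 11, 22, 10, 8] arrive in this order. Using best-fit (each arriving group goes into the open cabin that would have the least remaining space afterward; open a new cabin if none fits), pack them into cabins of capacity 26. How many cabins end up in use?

6

  24 → cabin 1 (new)  [load 24/26]
  5 → cabin 2 (new)  [load 5/26]
  15 → cabin 2  [load 20/26]
  6 → cabin 2  [load 26/26]
  6 → cabin 3 (new)  [load 6/26]
  5 → cabin 3  [load 11/26]
  12 → cabin 3  [load 23/26]
  6 → cabin 4 (new)  [load 6/26]
  6 → cabin 4  [load 12/26]
  11 → cabin 4  [load 23/26]
  22 → cabin 5 (new)  [load 22/26]
  10 → cabin 6 (new)  [load 10/26]
  8 → cabin 6  [load 18/26]
6 cabins opened.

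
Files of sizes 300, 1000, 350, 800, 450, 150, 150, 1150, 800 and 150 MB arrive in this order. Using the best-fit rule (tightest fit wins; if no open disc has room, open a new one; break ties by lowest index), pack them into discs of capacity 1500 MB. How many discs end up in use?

  300 → disc 1 (new)  [load 300/1500]
  1000 → disc 1  [load 1300/1500]
  350 → disc 2 (new)  [load 350/1500]
  800 → disc 2  [load 1150/1500]
  450 → disc 3 (new)  [load 450/1500]
  150 → disc 1  [load 1450/1500]
  150 → disc 2  [load 1300/1500]
  1150 → disc 4 (new)  [load 1150/1500]
  800 → disc 3  [load 1250/1500]
  150 → disc 2  [load 1450/1500]
4 discs opened.

4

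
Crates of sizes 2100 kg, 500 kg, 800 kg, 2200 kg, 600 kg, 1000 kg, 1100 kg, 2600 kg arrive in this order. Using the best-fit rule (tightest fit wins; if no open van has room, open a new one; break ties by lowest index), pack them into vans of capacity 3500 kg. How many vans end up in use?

4

  2100 → van 1 (new)  [load 2100/3500]
  500 → van 1  [load 2600/3500]
  800 → van 1  [load 3400/3500]
  2200 → van 2 (new)  [load 2200/3500]
  600 → van 2  [load 2800/3500]
  1000 → van 3 (new)  [load 1000/3500]
  1100 → van 3  [load 2100/3500]
  2600 → van 4 (new)  [load 2600/3500]
4 vans opened.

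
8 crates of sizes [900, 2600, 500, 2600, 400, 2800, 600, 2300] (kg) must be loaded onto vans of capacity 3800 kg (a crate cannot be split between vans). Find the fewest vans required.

Total = 2800 + 2600 + 2600 + 2300 + 900 + 600 + 500 + 400 = 12700 kg.
Lower bound: ⌈12700/3800⌉ = 4 vans.
A packing using 4 vans:
  van 1: 2800 + 900 = 3700
  van 2: 2600 + 600 + 500 = 3700
  van 3: 2600 + 400 = 3000
  van 4: 2300 = 2300
This matches the lower bound, so 4 is optimal.

4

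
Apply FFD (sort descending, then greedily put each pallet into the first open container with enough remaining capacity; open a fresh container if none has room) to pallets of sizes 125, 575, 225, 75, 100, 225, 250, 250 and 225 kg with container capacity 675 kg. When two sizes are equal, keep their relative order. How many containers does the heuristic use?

Sorted descending: 575, 250, 250, 225, 225, 225, 125, 100, 75.
  575 → container 1 (new)  [load 575/675]
  250 → container 2 (new)  [load 250/675]
  250 → container 2  [load 500/675]
  225 → container 3 (new)  [load 225/675]
  225 → container 3  [load 450/675]
  225 → container 3  [load 675/675]
  125 → container 2  [load 625/675]
  100 → container 1  [load 675/675]
  75 → container 4 (new)  [load 75/675]
4 containers opened.

4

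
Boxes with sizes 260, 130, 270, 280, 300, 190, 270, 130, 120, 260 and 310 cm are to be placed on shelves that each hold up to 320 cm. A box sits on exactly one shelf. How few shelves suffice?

9

Total = 310 + 300 + 280 + 270 + 270 + 260 + 260 + 190 + 130 + 130 + 120 = 2520 cm.
Lower bound: ⌈2520/320⌉ = 8 shelves.
A packing using 9 shelves:
  shelf 1: 310 = 310
  shelf 2: 300 = 300
  shelf 3: 280 = 280
  shelf 4: 270 = 270
  shelf 5: 270 = 270
  shelf 6: 260 = 260
  shelf 7: 260 = 260
  shelf 8: 190 + 130 = 320
  shelf 9: 130 + 120 = 250
No arrangement into 8 shelves stays within capacity, so 9 is optimal.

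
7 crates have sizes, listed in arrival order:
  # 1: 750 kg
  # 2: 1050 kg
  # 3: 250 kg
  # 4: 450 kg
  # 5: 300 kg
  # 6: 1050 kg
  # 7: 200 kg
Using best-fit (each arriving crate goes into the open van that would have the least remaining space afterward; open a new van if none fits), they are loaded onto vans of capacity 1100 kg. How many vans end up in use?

4

  750 → van 1 (new)  [load 750/1100]
  1050 → van 2 (new)  [load 1050/1100]
  250 → van 1  [load 1000/1100]
  450 → van 3 (new)  [load 450/1100]
  300 → van 3  [load 750/1100]
  1050 → van 4 (new)  [load 1050/1100]
  200 → van 3  [load 950/1100]
4 vans opened.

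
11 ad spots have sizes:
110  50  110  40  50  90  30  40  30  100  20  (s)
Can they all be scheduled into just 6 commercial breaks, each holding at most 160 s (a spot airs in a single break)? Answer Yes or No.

A valid assignment using 5 commercial breaks:
  break 1: 110 + 50 = 160
  break 2: 110 + 50 = 160
  break 3: 100 + 40 + 20 = 160
  break 4: 90 + 40 + 30 = 160
  break 5: 30 = 30
That uses only 5 ≤ 6, so 6 commercial breaks are enough.

Yes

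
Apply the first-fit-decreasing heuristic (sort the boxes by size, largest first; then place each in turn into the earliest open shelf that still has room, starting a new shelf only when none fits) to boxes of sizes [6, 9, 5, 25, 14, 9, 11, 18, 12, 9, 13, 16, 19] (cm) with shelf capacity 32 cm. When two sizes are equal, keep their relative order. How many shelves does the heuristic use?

Sorted descending: 25, 19, 18, 16, 14, 13, 12, 11, 9, 9, 9, 6, 5.
  25 → shelf 1 (new)  [load 25/32]
  19 → shelf 2 (new)  [load 19/32]
  18 → shelf 3 (new)  [load 18/32]
  16 → shelf 4 (new)  [load 16/32]
  14 → shelf 3  [load 32/32]
  13 → shelf 2  [load 32/32]
  12 → shelf 4  [load 28/32]
  11 → shelf 5 (new)  [load 11/32]
  9 → shelf 5  [load 20/32]
  9 → shelf 5  [load 29/32]
  9 → shelf 6 (new)  [load 9/32]
  6 → shelf 1  [load 31/32]
  5 → shelf 6  [load 14/32]
6 shelves opened.

6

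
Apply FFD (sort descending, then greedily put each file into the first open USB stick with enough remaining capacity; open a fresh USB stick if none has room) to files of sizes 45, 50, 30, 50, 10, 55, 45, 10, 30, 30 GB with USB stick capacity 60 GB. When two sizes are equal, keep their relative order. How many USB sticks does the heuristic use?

7

Sorted descending: 55, 50, 50, 45, 45, 30, 30, 30, 10, 10.
  55 → USB stick 1 (new)  [load 55/60]
  50 → USB stick 2 (new)  [load 50/60]
  50 → USB stick 3 (new)  [load 50/60]
  45 → USB stick 4 (new)  [load 45/60]
  45 → USB stick 5 (new)  [load 45/60]
  30 → USB stick 6 (new)  [load 30/60]
  30 → USB stick 6  [load 60/60]
  30 → USB stick 7 (new)  [load 30/60]
  10 → USB stick 2  [load 60/60]
  10 → USB stick 3  [load 60/60]
7 USB sticks opened.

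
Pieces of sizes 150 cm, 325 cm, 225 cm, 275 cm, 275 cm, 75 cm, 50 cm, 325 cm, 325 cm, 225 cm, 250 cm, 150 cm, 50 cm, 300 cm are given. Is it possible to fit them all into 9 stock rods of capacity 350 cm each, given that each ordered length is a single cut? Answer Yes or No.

No

Total = 3000 cm; ⌈3000/350⌉ = 9.
The bound of 9 does not rule out 9, but exhaustive search shows no assignment into 9 stock rods of capacity 350 cm exists — the minimum is 10.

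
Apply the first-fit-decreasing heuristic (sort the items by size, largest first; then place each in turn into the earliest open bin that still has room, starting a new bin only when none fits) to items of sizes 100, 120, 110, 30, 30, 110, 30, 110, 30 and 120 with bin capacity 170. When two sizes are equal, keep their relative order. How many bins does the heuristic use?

6

Sorted descending: 120, 120, 110, 110, 110, 100, 30, 30, 30, 30.
  120 → bin 1 (new)  [load 120/170]
  120 → bin 2 (new)  [load 120/170]
  110 → bin 3 (new)  [load 110/170]
  110 → bin 4 (new)  [load 110/170]
  110 → bin 5 (new)  [load 110/170]
  100 → bin 6 (new)  [load 100/170]
  30 → bin 1  [load 150/170]
  30 → bin 2  [load 150/170]
  30 → bin 3  [load 140/170]
  30 → bin 3  [load 170/170]
6 bins opened.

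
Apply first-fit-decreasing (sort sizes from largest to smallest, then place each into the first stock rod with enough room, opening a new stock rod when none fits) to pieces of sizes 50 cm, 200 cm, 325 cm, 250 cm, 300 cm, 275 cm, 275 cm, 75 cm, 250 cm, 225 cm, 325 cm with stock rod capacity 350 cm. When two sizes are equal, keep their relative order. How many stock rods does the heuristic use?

Sorted descending: 325, 325, 300, 275, 275, 250, 250, 225, 200, 75, 50.
  325 → stock rod 1 (new)  [load 325/350]
  325 → stock rod 2 (new)  [load 325/350]
  300 → stock rod 3 (new)  [load 300/350]
  275 → stock rod 4 (new)  [load 275/350]
  275 → stock rod 5 (new)  [load 275/350]
  250 → stock rod 6 (new)  [load 250/350]
  250 → stock rod 7 (new)  [load 250/350]
  225 → stock rod 8 (new)  [load 225/350]
  200 → stock rod 9 (new)  [load 200/350]
  75 → stock rod 4  [load 350/350]
  50 → stock rod 3  [load 350/350]
9 stock rods opened.

9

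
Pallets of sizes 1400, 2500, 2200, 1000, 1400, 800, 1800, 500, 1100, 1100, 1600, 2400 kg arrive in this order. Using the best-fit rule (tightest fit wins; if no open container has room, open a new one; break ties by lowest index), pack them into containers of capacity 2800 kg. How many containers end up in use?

  1400 → container 1 (new)  [load 1400/2800]
  2500 → container 2 (new)  [load 2500/2800]
  2200 → container 3 (new)  [load 2200/2800]
  1000 → container 1  [load 2400/2800]
  1400 → container 4 (new)  [load 1400/2800]
  800 → container 4  [load 2200/2800]
  1800 → container 5 (new)  [load 1800/2800]
  500 → container 3  [load 2700/2800]
  1100 → container 6 (new)  [load 1100/2800]
  1100 → container 6  [load 2200/2800]
  1600 → container 7 (new)  [load 1600/2800]
  2400 → container 8 (new)  [load 2400/2800]
8 containers opened.

8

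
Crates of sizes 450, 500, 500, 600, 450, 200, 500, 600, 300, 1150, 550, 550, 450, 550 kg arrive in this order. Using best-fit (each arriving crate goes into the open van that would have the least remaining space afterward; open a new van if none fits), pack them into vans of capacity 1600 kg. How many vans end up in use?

6

  450 → van 1 (new)  [load 450/1600]
  500 → van 1  [load 950/1600]
  500 → van 1  [load 1450/1600]
  600 → van 2 (new)  [load 600/1600]
  450 → van 2  [load 1050/1600]
  200 → van 2  [load 1250/1600]
  500 → van 3 (new)  [load 500/1600]
  600 → van 3  [load 1100/1600]
  300 → van 2  [load 1550/1600]
  1150 → van 4 (new)  [load 1150/1600]
  550 → van 5 (new)  [load 550/1600]
  550 → van 5  [load 1100/1600]
  450 → van 4  [load 1600/1600]
  550 → van 6 (new)  [load 550/1600]
6 vans opened.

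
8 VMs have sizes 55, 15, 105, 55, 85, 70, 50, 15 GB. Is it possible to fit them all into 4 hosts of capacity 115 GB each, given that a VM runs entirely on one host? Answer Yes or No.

Total = 450 GB; ⌈450/115⌉ = 4.
The bound of 4 does not rule out 4, but exhaustive search shows no assignment into 4 hosts of capacity 115 GB exists — the minimum is 5.

No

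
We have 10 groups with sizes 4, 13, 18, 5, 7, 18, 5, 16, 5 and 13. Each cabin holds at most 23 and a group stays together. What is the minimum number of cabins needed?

Total = 18 + 18 + 16 + 13 + 13 + 7 + 5 + 5 + 5 + 4 = 104.
Lower bound: ⌈104/23⌉ = 5 cabins.
A packing using 5 cabins:
  cabin 1: 18 + 5 = 23
  cabin 2: 18 + 5 = 23
  cabin 3: 16 + 7 = 23
  cabin 4: 13 + 5 + 4 = 22
  cabin 5: 13 = 13
This matches the lower bound, so 5 is optimal.

5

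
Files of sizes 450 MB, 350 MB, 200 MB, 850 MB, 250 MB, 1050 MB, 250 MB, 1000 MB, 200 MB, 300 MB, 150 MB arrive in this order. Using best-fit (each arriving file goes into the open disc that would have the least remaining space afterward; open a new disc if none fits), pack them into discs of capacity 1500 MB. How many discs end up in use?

4

  450 → disc 1 (new)  [load 450/1500]
  350 → disc 1  [load 800/1500]
  200 → disc 1  [load 1000/1500]
  850 → disc 2 (new)  [load 850/1500]
  250 → disc 1  [load 1250/1500]
  1050 → disc 3 (new)  [load 1050/1500]
  250 → disc 1  [load 1500/1500]
  1000 → disc 4 (new)  [load 1000/1500]
  200 → disc 3  [load 1250/1500]
  300 → disc 4  [load 1300/1500]
  150 → disc 4  [load 1450/1500]
4 discs opened.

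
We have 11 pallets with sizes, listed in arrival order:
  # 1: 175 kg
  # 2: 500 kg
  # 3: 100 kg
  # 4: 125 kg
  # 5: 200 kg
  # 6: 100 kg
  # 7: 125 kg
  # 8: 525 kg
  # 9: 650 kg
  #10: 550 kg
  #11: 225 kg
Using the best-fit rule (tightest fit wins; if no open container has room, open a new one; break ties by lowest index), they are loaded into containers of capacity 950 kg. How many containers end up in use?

4

  175 → container 1 (new)  [load 175/950]
  500 → container 1  [load 675/950]
  100 → container 1  [load 775/950]
  125 → container 1  [load 900/950]
  200 → container 2 (new)  [load 200/950]
  100 → container 2  [load 300/950]
  125 → container 2  [load 425/950]
  525 → container 2  [load 950/950]
  650 → container 3 (new)  [load 650/950]
  550 → container 4 (new)  [load 550/950]
  225 → container 3  [load 875/950]
4 containers opened.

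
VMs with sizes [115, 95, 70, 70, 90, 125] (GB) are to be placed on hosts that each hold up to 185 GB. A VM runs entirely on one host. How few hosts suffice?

Total = 125 + 115 + 95 + 90 + 70 + 70 = 565 GB.
Lower bound: ⌈565/185⌉ = 4 hosts.
A packing using 4 hosts:
  host 1: 125 = 125
  host 2: 115 + 70 = 185
  host 3: 95 + 90 = 185
  host 4: 70 = 70
This matches the lower bound, so 4 is optimal.

4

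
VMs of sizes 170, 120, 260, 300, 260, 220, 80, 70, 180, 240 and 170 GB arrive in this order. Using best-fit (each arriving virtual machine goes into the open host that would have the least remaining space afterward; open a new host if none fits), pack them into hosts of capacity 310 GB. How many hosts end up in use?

  170 → host 1 (new)  [load 170/310]
  120 → host 1  [load 290/310]
  260 → host 2 (new)  [load 260/310]
  300 → host 3 (new)  [load 300/310]
  260 → host 4 (new)  [load 260/310]
  220 → host 5 (new)  [load 220/310]
  80 → host 5  [load 300/310]
  70 → host 6 (new)  [load 70/310]
  180 → host 6  [load 250/310]
  240 → host 7 (new)  [load 240/310]
  170 → host 8 (new)  [load 170/310]
8 hosts opened.

8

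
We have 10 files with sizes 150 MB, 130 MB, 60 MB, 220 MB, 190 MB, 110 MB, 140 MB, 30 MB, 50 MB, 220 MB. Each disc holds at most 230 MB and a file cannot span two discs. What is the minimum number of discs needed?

Total = 220 + 220 + 190 + 150 + 140 + 130 + 110 + 60 + 50 + 30 = 1300 MB.
Lower bound: ⌈1300/230⌉ = 6 discs.
A packing using 7 discs:
  disc 1: 220 = 220
  disc 2: 220 = 220
  disc 3: 190 + 30 = 220
  disc 4: 150 + 60 = 210
  disc 5: 140 + 50 = 190
  disc 6: 130 = 130
  disc 7: 110 = 110
No arrangement into 6 discs stays within capacity, so 7 is optimal.

7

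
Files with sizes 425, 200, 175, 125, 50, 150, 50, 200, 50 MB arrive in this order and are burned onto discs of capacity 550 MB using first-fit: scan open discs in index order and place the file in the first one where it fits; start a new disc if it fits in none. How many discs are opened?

  425 → disc 1 (new)  [load 425/550]
  200 → disc 2 (new)  [load 200/550]
  175 → disc 2  [load 375/550]
  125 → disc 1  [load 550/550]
  50 → disc 2  [load 425/550]
  150 → disc 3 (new)  [load 150/550]
  50 → disc 2  [load 475/550]
  200 → disc 3  [load 350/550]
  50 → disc 2  [load 525/550]
3 discs opened.

3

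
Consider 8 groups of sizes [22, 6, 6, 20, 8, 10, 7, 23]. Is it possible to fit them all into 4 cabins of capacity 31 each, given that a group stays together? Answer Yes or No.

A valid assignment using 4 cabins:
  cabin 1: 23 + 8 = 31
  cabin 2: 22 + 7 = 29
  cabin 3: 20 + 10 = 30
  cabin 4: 6 + 6 = 12
Every load is within 31, so 4 cabins suffice.

Yes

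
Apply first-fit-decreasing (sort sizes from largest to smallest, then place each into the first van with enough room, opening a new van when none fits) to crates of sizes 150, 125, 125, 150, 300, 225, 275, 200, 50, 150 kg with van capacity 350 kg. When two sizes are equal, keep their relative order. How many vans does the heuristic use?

6

Sorted descending: 300, 275, 225, 200, 150, 150, 150, 125, 125, 50.
  300 → van 1 (new)  [load 300/350]
  275 → van 2 (new)  [load 275/350]
  225 → van 3 (new)  [load 225/350]
  200 → van 4 (new)  [load 200/350]
  150 → van 4  [load 350/350]
  150 → van 5 (new)  [load 150/350]
  150 → van 5  [load 300/350]
  125 → van 3  [load 350/350]
  125 → van 6 (new)  [load 125/350]
  50 → van 1  [load 350/350]
6 vans opened.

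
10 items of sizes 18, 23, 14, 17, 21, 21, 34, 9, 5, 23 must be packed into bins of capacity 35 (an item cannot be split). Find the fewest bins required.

Total = 34 + 23 + 23 + 21 + 21 + 18 + 17 + 14 + 9 + 5 = 185.
Lower bound: ⌈185/35⌉ = 6 bins.
A packing using 6 bins:
  bin 1: 34 = 34
  bin 2: 23 + 9 = 32
  bin 3: 23 + 5 = 28
  bin 4: 21 + 14 = 35
  bin 5: 21 = 21
  bin 6: 18 + 17 = 35
This matches the lower bound, so 6 is optimal.

6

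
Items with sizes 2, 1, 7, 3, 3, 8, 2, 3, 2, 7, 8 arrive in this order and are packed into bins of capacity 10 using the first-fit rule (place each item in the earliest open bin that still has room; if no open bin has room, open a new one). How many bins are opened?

  2 → bin 1 (new)  [load 2/10]
  1 → bin 1  [load 3/10]
  7 → bin 1  [load 10/10]
  3 → bin 2 (new)  [load 3/10]
  3 → bin 2  [load 6/10]
  8 → bin 3 (new)  [load 8/10]
  2 → bin 2  [load 8/10]
  3 → bin 4 (new)  [load 3/10]
  2 → bin 2  [load 10/10]
  7 → bin 4  [load 10/10]
  8 → bin 5 (new)  [load 8/10]
5 bins opened.

5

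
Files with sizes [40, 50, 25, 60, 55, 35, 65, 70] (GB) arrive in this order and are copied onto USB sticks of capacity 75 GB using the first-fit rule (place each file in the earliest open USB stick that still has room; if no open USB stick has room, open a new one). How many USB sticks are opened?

  40 → USB stick 1 (new)  [load 40/75]
  50 → USB stick 2 (new)  [load 50/75]
  25 → USB stick 1  [load 65/75]
  60 → USB stick 3 (new)  [load 60/75]
  55 → USB stick 4 (new)  [load 55/75]
  35 → USB stick 5 (new)  [load 35/75]
  65 → USB stick 6 (new)  [load 65/75]
  70 → USB stick 7 (new)  [load 70/75]
7 USB sticks opened.

7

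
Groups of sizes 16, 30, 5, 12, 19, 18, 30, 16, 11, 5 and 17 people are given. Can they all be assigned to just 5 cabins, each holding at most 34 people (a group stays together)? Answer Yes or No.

Total = 179 people; ⌈179/34⌉ = 6.
At least 6 cabins are required, but only 5 are allowed.

No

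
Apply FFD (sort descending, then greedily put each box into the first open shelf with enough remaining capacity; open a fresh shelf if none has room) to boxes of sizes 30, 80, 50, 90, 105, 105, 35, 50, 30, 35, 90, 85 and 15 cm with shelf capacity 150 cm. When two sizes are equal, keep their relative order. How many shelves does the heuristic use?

Sorted descending: 105, 105, 90, 90, 85, 80, 50, 50, 35, 35, 30, 30, 15.
  105 → shelf 1 (new)  [load 105/150]
  105 → shelf 2 (new)  [load 105/150]
  90 → shelf 3 (new)  [load 90/150]
  90 → shelf 4 (new)  [load 90/150]
  85 → shelf 5 (new)  [load 85/150]
  80 → shelf 6 (new)  [load 80/150]
  50 → shelf 3  [load 140/150]
  50 → shelf 4  [load 140/150]
  35 → shelf 1  [load 140/150]
  35 → shelf 2  [load 140/150]
  30 → shelf 5  [load 115/150]
  30 → shelf 5  [load 145/150]
  15 → shelf 6  [load 95/150]
6 shelves opened.

6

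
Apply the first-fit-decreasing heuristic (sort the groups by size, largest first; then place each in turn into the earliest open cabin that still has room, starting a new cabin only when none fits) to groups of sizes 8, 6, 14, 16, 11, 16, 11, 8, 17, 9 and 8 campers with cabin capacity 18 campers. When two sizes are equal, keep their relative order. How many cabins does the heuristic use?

Sorted descending: 17, 16, 16, 14, 11, 11, 9, 8, 8, 8, 6.
  17 → cabin 1 (new)  [load 17/18]
  16 → cabin 2 (new)  [load 16/18]
  16 → cabin 3 (new)  [load 16/18]
  14 → cabin 4 (new)  [load 14/18]
  11 → cabin 5 (new)  [load 11/18]
  11 → cabin 6 (new)  [load 11/18]
  9 → cabin 7 (new)  [load 9/18]
  8 → cabin 7  [load 17/18]
  8 → cabin 8 (new)  [load 8/18]
  8 → cabin 8  [load 16/18]
  6 → cabin 5  [load 17/18]
8 cabins opened.

8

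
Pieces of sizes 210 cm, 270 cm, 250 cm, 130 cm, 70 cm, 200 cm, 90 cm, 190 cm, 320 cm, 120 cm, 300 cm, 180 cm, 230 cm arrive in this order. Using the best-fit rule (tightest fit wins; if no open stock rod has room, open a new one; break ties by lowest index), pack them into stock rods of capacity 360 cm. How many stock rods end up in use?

9

  210 → stock rod 1 (new)  [load 210/360]
  270 → stock rod 2 (new)  [load 270/360]
  250 → stock rod 3 (new)  [load 250/360]
  130 → stock rod 1  [load 340/360]
  70 → stock rod 2  [load 340/360]
  200 → stock rod 4 (new)  [load 200/360]
  90 → stock rod 3  [load 340/360]
  190 → stock rod 5 (new)  [load 190/360]
  320 → stock rod 6 (new)  [load 320/360]
  120 → stock rod 4  [load 320/360]
  300 → stock rod 7 (new)  [load 300/360]
  180 → stock rod 8 (new)  [load 180/360]
  230 → stock rod 9 (new)  [load 230/360]
9 stock rods opened.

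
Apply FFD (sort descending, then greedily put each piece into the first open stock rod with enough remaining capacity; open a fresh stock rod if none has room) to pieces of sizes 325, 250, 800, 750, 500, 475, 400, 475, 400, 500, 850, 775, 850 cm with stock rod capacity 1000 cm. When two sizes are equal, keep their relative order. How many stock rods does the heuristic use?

9

Sorted descending: 850, 850, 800, 775, 750, 500, 500, 475, 475, 400, 400, 325, 250.
  850 → stock rod 1 (new)  [load 850/1000]
  850 → stock rod 2 (new)  [load 850/1000]
  800 → stock rod 3 (new)  [load 800/1000]
  775 → stock rod 4 (new)  [load 775/1000]
  750 → stock rod 5 (new)  [load 750/1000]
  500 → stock rod 6 (new)  [load 500/1000]
  500 → stock rod 6  [load 1000/1000]
  475 → stock rod 7 (new)  [load 475/1000]
  475 → stock rod 7  [load 950/1000]
  400 → stock rod 8 (new)  [load 400/1000]
  400 → stock rod 8  [load 800/1000]
  325 → stock rod 9 (new)  [load 325/1000]
  250 → stock rod 5  [load 1000/1000]
9 stock rods opened.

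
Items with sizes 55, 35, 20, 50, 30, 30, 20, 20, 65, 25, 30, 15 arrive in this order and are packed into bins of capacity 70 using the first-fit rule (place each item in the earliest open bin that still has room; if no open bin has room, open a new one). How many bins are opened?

7

  55 → bin 1 (new)  [load 55/70]
  35 → bin 2 (new)  [load 35/70]
  20 → bin 2  [load 55/70]
  50 → bin 3 (new)  [load 50/70]
  30 → bin 4 (new)  [load 30/70]
  30 → bin 4  [load 60/70]
  20 → bin 3  [load 70/70]
  20 → bin 5 (new)  [load 20/70]
  65 → bin 6 (new)  [load 65/70]
  25 → bin 5  [load 45/70]
  30 → bin 7 (new)  [load 30/70]
  15 → bin 1  [load 70/70]
7 bins opened.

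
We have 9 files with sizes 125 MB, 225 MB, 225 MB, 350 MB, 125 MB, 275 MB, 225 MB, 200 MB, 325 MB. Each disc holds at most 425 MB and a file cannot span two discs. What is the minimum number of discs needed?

Total = 350 + 325 + 275 + 225 + 225 + 225 + 200 + 125 + 125 = 2075 MB.
Lower bound: ⌈2075/425⌉ = 5 discs.
Also, 6 files each exceed 425/2 MB, and no two of those can share a disc, so at least 6 discs are needed.
A packing using 6 discs:
  disc 1: 350 = 350
  disc 2: 325 = 325
  disc 3: 275 + 125 = 400
  disc 4: 225 + 200 = 425
  disc 5: 225 + 125 = 350
  disc 6: 225 = 225
This matches the lower bound, so 6 is optimal.

6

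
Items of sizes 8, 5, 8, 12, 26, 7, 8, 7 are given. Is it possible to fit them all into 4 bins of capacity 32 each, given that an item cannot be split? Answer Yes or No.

A valid assignment using 3 bins:
  bin 1: 26 + 5 = 31
  bin 2: 12 + 8 + 8 = 28
  bin 3: 8 + 7 + 7 = 22
That uses only 3 ≤ 4, so 4 bins are enough.

Yes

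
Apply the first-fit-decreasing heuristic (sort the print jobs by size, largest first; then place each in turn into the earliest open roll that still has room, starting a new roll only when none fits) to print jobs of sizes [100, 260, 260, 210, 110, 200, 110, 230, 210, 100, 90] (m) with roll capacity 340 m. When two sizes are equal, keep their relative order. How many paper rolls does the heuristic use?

7

Sorted descending: 260, 260, 230, 210, 210, 200, 110, 110, 100, 100, 90.
  260 → roll 1 (new)  [load 260/340]
  260 → roll 2 (new)  [load 260/340]
  230 → roll 3 (new)  [load 230/340]
  210 → roll 4 (new)  [load 210/340]
  210 → roll 5 (new)  [load 210/340]
  200 → roll 6 (new)  [load 200/340]
  110 → roll 3  [load 340/340]
  110 → roll 4  [load 320/340]
  100 → roll 5  [load 310/340]
  100 → roll 6  [load 300/340]
  90 → roll 7 (new)  [load 90/340]
7 paper rolls opened.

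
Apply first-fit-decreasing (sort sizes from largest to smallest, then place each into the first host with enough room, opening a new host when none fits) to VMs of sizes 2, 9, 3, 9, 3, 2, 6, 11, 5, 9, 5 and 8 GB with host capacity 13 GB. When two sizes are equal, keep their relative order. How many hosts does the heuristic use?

6

Sorted descending: 11, 9, 9, 9, 8, 6, 5, 5, 3, 3, 2, 2.
  11 → host 1 (new)  [load 11/13]
  9 → host 2 (new)  [load 9/13]
  9 → host 3 (new)  [load 9/13]
  9 → host 4 (new)  [load 9/13]
  8 → host 5 (new)  [load 8/13]
  6 → host 6 (new)  [load 6/13]
  5 → host 5  [load 13/13]
  5 → host 6  [load 11/13]
  3 → host 2  [load 12/13]
  3 → host 3  [load 12/13]
  2 → host 1  [load 13/13]
  2 → host 4  [load 11/13]
6 hosts opened.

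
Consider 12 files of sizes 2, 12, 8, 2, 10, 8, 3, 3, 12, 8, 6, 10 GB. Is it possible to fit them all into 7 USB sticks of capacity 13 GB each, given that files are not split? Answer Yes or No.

No

Total = 84 GB; ⌈84/13⌉ = 7.
The bound of 7 does not rule out 7, but exhaustive search shows no assignment into 7 USB sticks of capacity 13 GB exists — the minimum is 8.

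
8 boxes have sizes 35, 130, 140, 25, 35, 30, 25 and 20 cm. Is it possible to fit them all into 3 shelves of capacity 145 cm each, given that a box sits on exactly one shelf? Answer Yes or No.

Total = 440 cm; ⌈440/145⌉ = 4.
At least 4 shelves are required, but only 3 are allowed.

No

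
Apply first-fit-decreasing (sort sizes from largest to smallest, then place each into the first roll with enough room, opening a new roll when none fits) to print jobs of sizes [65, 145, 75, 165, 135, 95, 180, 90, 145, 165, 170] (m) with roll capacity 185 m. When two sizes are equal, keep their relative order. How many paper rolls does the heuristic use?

9

Sorted descending: 180, 170, 165, 165, 145, 145, 135, 95, 90, 75, 65.
  180 → roll 1 (new)  [load 180/185]
  170 → roll 2 (new)  [load 170/185]
  165 → roll 3 (new)  [load 165/185]
  165 → roll 4 (new)  [load 165/185]
  145 → roll 5 (new)  [load 145/185]
  145 → roll 6 (new)  [load 145/185]
  135 → roll 7 (new)  [load 135/185]
  95 → roll 8 (new)  [load 95/185]
  90 → roll 8  [load 185/185]
  75 → roll 9 (new)  [load 75/185]
  65 → roll 9  [load 140/185]
9 paper rolls opened.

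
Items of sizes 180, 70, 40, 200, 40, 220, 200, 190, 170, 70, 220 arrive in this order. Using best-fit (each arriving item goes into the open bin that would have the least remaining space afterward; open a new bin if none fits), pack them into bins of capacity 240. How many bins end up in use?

8

  180 → bin 1 (new)  [load 180/240]
  70 → bin 2 (new)  [load 70/240]
  40 → bin 1  [load 220/240]
  200 → bin 3 (new)  [load 200/240]
  40 → bin 3  [load 240/240]
  220 → bin 4 (new)  [load 220/240]
  200 → bin 5 (new)  [load 200/240]
  190 → bin 6 (new)  [load 190/240]
  170 → bin 2  [load 240/240]
  70 → bin 7 (new)  [load 70/240]
  220 → bin 8 (new)  [load 220/240]
8 bins opened.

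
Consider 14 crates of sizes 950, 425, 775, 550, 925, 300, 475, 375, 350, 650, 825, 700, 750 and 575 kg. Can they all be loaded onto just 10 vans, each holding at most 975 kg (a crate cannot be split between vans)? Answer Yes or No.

A valid assignment using 10 vans:
  van 1: 950 = 950
  van 2: 925 = 925
  van 3: 825 = 825
  van 4: 775 = 775
  van 5: 750 = 750
  van 6: 700 = 700
  van 7: 650 + 300 = 950
  van 8: 575 + 375 = 950
  van 9: 550 + 425 = 975
  van 10: 475 + 350 = 825
Every load is within 975 kg, so 10 vans suffice.

Yes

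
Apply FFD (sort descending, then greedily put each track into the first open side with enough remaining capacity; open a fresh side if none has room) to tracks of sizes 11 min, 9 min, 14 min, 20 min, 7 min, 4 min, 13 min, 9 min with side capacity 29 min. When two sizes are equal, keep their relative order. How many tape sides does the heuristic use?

Sorted descending: 20, 14, 13, 11, 9, 9, 7, 4.
  20 → side 1 (new)  [load 20/29]
  14 → side 2 (new)  [load 14/29]
  13 → side 2  [load 27/29]
  11 → side 3 (new)  [load 11/29]
  9 → side 1  [load 29/29]
  9 → side 3  [load 20/29]
  7 → side 3  [load 27/29]
  4 → side 4 (new)  [load 4/29]
4 tape sides opened.

4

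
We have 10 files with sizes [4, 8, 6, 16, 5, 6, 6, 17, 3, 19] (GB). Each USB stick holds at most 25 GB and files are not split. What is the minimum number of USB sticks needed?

4

Total = 19 + 17 + 16 + 8 + 6 + 6 + 6 + 5 + 4 + 3 = 90 GB.
Lower bound: ⌈90/25⌉ = 4 USB sticks.
A packing using 4 USB sticks:
  USB stick 1: 19 + 6 = 25
  USB stick 2: 17 + 8 = 25
  USB stick 3: 16 + 6 + 3 = 25
  USB stick 4: 6 + 5 + 4 = 15
This matches the lower bound, so 4 is optimal.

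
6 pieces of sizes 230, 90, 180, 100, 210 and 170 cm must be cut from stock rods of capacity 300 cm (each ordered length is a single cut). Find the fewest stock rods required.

Total = 230 + 210 + 180 + 170 + 100 + 90 = 980 cm.
Lower bound: ⌈980/300⌉ = 4 stock rods.
A packing using 4 stock rods:
  stock rod 1: 230 = 230
  stock rod 2: 210 + 90 = 300
  stock rod 3: 180 + 100 = 280
  stock rod 4: 170 = 170
This matches the lower bound, so 4 is optimal.

4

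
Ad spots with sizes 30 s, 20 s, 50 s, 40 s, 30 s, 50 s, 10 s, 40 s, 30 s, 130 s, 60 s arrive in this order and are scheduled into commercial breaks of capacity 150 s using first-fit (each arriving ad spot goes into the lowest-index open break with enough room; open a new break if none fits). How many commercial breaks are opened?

  30 → break 1 (new)  [load 30/150]
  20 → break 1  [load 50/150]
  50 → break 1  [load 100/150]
  40 → break 1  [load 140/150]
  30 → break 2 (new)  [load 30/150]
  50 → break 2  [load 80/150]
  10 → break 1  [load 150/150]
  40 → break 2  [load 120/150]
  30 → break 2  [load 150/150]
  130 → break 3 (new)  [load 130/150]
  60 → break 4 (new)  [load 60/150]
4 commercial breaks opened.

4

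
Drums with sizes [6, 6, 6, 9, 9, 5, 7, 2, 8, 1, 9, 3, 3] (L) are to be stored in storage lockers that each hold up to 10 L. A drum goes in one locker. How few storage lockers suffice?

Total = 9 + 9 + 9 + 8 + 7 + 6 + 6 + 6 + 5 + 3 + 3 + 2 + 1 = 74 L.
Lower bound: ⌈74/10⌉ = 8 storage lockers.
A packing using 9 storage lockers:
  locker 1: 9 + 1 = 10
  locker 2: 9 = 9
  locker 3: 9 = 9
  locker 4: 8 + 2 = 10
  locker 5: 7 + 3 = 10
  locker 6: 6 + 3 = 9
  locker 7: 6 = 6
  locker 8: 6 = 6
  locker 9: 5 = 5
No arrangement into 8 storage lockers stays within capacity, so 9 is optimal.

9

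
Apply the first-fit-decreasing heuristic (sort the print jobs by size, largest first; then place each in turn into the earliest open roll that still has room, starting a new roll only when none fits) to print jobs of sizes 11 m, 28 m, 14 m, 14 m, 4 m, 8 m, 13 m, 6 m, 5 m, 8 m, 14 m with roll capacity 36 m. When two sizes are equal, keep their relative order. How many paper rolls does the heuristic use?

4

Sorted descending: 28, 14, 14, 14, 13, 11, 8, 8, 6, 5, 4.
  28 → roll 1 (new)  [load 28/36]
  14 → roll 2 (new)  [load 14/36]
  14 → roll 2  [load 28/36]
  14 → roll 3 (new)  [load 14/36]
  13 → roll 3  [load 27/36]
  11 → roll 4 (new)  [load 11/36]
  8 → roll 1  [load 36/36]
  8 → roll 2  [load 36/36]
  6 → roll 3  [load 33/36]
  5 → roll 4  [load 16/36]
  4 → roll 4  [load 20/36]
4 paper rolls opened.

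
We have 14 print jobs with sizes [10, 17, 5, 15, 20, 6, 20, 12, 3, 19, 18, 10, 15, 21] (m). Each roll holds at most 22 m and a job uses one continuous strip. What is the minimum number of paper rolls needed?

10

Total = 21 + 20 + 20 + 19 + 18 + 17 + 15 + 15 + 12 + 10 + 10 + 6 + 5 + 3 = 191 m.
Lower bound: ⌈191/22⌉ = 9 paper rolls.
A packing using 10 paper rolls:
  roll 1: 21 = 21
  roll 2: 20 = 20
  roll 3: 20 = 20
  roll 4: 19 + 3 = 22
  roll 5: 18 = 18
  roll 6: 17 + 5 = 22
  roll 7: 15 + 6 = 21
  roll 8: 15 = 15
  roll 9: 12 + 10 = 22
  roll 10: 10 = 10
No arrangement into 9 paper rolls stays within capacity, so 10 is optimal.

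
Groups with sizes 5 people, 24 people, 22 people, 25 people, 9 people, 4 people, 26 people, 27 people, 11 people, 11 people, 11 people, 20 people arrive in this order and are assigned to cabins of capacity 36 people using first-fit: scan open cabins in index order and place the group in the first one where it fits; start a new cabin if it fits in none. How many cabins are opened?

  5 → cabin 1 (new)  [load 5/36]
  24 → cabin 1  [load 29/36]
  22 → cabin 2 (new)  [load 22/36]
  25 → cabin 3 (new)  [load 25/36]
  9 → cabin 2  [load 31/36]
  4 → cabin 1  [load 33/36]
  26 → cabin 4 (new)  [load 26/36]
  27 → cabin 5 (new)  [load 27/36]
  11 → cabin 3  [load 36/36]
  11 → cabin 6 (new)  [load 11/36]
  11 → cabin 6  [load 22/36]
  20 → cabin 7 (new)  [load 20/36]
7 cabins opened.

7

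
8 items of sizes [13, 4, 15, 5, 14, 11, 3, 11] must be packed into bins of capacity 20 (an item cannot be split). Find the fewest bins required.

Total = 15 + 14 + 13 + 11 + 11 + 5 + 4 + 3 = 76.
Lower bound: ⌈76/20⌉ = 4 bins.
Also, 5 items each exceed 10, and no two of those can share a bin, so at least 5 bins are needed.
A packing using 5 bins:
  bin 1: 15 + 5 = 20
  bin 2: 14 + 4 = 18
  bin 3: 13 + 3 = 16
  bin 4: 11 = 11
  bin 5: 11 = 11
This matches the lower bound, so 5 is optimal.

5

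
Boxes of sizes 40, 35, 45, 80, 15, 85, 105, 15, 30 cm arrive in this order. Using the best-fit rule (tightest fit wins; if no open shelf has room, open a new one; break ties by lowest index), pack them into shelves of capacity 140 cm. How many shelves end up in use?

4

  40 → shelf 1 (new)  [load 40/140]
  35 → shelf 1  [load 75/140]
  45 → shelf 1  [load 120/140]
  80 → shelf 2 (new)  [load 80/140]
  15 → shelf 1  [load 135/140]
  85 → shelf 3 (new)  [load 85/140]
  105 → shelf 4 (new)  [load 105/140]
  15 → shelf 4  [load 120/140]
  30 → shelf 3  [load 115/140]
4 shelves opened.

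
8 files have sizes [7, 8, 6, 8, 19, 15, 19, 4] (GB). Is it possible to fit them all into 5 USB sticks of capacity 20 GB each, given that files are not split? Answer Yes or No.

A valid assignment using 5 USB sticks:
  USB stick 1: 19 = 19
  USB stick 2: 19 = 19
  USB stick 3: 15 + 4 = 19
  USB stick 4: 8 + 8 = 16
  USB stick 5: 7 + 6 = 13
Every load is within 20 GB, so 5 USB sticks suffice.

Yes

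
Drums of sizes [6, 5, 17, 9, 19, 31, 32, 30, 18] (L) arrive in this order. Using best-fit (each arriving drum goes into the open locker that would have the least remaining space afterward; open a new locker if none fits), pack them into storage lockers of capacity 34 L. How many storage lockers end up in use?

  6 → locker 1 (new)  [load 6/34]
  5 → locker 1  [load 11/34]
  17 → locker 1  [load 28/34]
  9 → locker 2 (new)  [load 9/34]
  19 → locker 2  [load 28/34]
  31 → locker 3 (new)  [load 31/34]
  32 → locker 4 (new)  [load 32/34]
  30 → locker 5 (new)  [load 30/34]
  18 → locker 6 (new)  [load 18/34]
6 storage lockers opened.

6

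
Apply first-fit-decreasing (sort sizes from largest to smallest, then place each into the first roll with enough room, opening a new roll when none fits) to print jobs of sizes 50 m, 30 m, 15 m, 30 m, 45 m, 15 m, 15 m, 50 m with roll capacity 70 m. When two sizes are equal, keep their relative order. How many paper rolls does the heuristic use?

4

Sorted descending: 50, 50, 45, 30, 30, 15, 15, 15.
  50 → roll 1 (new)  [load 50/70]
  50 → roll 2 (new)  [load 50/70]
  45 → roll 3 (new)  [load 45/70]
  30 → roll 4 (new)  [load 30/70]
  30 → roll 4  [load 60/70]
  15 → roll 1  [load 65/70]
  15 → roll 2  [load 65/70]
  15 → roll 3  [load 60/70]
4 paper rolls opened.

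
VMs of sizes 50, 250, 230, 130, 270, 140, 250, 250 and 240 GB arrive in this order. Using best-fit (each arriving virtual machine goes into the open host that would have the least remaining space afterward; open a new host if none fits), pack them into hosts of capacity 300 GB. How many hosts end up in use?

7

  50 → host 1 (new)  [load 50/300]
  250 → host 1  [load 300/300]
  230 → host 2 (new)  [load 230/300]
  130 → host 3 (new)  [load 130/300]
  270 → host 4 (new)  [load 270/300]
  140 → host 3  [load 270/300]
  250 → host 5 (new)  [load 250/300]
  250 → host 6 (new)  [load 250/300]
  240 → host 7 (new)  [load 240/300]
7 hosts opened.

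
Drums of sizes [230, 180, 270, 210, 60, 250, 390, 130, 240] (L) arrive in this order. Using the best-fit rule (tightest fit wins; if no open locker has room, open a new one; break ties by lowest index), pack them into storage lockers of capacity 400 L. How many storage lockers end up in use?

  230 → locker 1 (new)  [load 230/400]
  180 → locker 2 (new)  [load 180/400]
  270 → locker 3 (new)  [load 270/400]
  210 → locker 2  [load 390/400]
  60 → locker 3  [load 330/400]
  250 → locker 4 (new)  [load 250/400]
  390 → locker 5 (new)  [load 390/400]
  130 → locker 4  [load 380/400]
  240 → locker 6 (new)  [load 240/400]
6 storage lockers opened.

6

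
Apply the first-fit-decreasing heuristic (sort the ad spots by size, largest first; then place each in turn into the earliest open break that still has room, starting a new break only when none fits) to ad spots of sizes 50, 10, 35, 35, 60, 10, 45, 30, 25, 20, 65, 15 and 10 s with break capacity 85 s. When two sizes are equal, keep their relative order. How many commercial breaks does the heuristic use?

Sorted descending: 65, 60, 50, 45, 35, 35, 30, 25, 20, 15, 10, 10, 10.
  65 → break 1 (new)  [load 65/85]
  60 → break 2 (new)  [load 60/85]
  50 → break 3 (new)  [load 50/85]
  45 → break 4 (new)  [load 45/85]
  35 → break 3  [load 85/85]
  35 → break 4  [load 80/85]
  30 → break 5 (new)  [load 30/85]
  25 → break 2  [load 85/85]
  20 → break 1  [load 85/85]
  15 → break 5  [load 45/85]
  10 → break 5  [load 55/85]
  10 → break 5  [load 65/85]
  10 → break 5  [load 75/85]
5 commercial breaks opened.

5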